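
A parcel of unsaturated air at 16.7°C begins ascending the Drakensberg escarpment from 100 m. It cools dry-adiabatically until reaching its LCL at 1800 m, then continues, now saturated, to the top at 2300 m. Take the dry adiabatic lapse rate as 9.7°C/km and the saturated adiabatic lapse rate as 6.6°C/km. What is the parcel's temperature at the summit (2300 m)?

Dry to 1800 m: -9.7 × 1.7 km = -16.49°C, so T = 0.21°C.
Saturated to 2300 m: -6.6 × 0.5 km = -3.3°C, so T = -3.09°C.

-3.09°C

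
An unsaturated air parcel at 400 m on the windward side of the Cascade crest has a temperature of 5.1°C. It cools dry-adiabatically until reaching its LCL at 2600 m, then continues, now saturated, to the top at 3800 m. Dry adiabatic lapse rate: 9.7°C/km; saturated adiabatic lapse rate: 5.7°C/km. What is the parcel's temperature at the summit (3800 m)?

From 400 m to 2600 m (dry): cools by 9.7 × 2.2 = 21.34°C, giving -16.24°C.
From 2600 m to 3800 m (saturated): cools by 5.7 × 1.2 = 6.84°C, giving -23.08°C.

-23.08°C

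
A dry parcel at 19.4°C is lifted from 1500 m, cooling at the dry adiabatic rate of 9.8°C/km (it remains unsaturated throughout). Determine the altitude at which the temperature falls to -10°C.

4500 m

Height above start = (19.4 − (-10)) / 9.8 = 3 km
Altitude = 1500 m + 3000 m = 4500 m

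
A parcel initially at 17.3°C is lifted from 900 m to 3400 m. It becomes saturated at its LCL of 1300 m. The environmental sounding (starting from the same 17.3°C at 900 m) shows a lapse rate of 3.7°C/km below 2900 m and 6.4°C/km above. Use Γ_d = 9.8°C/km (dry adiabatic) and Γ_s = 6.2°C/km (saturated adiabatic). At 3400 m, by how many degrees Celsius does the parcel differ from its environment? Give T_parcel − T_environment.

-6.34°C (parcel cooler than environment)

Parcel:
  900–1300 m, dry: Δz = 0.4 km ⇒ ΔT = -3.92°C; T = 13.38°C
  1300–3400 m, saturated: Δz = 2.1 km ⇒ ΔT = -13.02°C; T = 0.36°C
Environment:
  900–2900 m, environment, lower layer: Δz = 2 km ⇒ ΔT = -7.4°C; T = 9.9°C
  2900–3400 m, environment, upper layer: Δz = 0.5 km ⇒ ΔT = -3.2°C; T = 6.7°C
T_parcel − T_env = 0.36 − 6.7 = -6.34°C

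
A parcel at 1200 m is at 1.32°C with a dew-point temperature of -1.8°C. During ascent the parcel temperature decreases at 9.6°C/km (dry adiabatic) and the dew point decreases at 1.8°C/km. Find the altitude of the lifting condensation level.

1600 m

T and T_d converge at 9.6 − 1.8 = 7.8°C per km
Height above start = (1.32 − (-1.8)) / 7.8 = 0.4 km
LCL altitude = 1200 m + 400 m = 1600 m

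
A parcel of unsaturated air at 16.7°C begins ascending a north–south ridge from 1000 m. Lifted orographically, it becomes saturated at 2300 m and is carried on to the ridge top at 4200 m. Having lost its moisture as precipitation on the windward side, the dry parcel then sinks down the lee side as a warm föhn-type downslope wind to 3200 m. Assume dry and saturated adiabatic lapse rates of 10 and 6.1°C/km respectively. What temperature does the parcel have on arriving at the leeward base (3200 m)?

1000 → 2300 m (dry, 10°C/km): ΔT = -10 × 1.3 = -13°C → T = 3.7°C
2300 → 4200 m (saturated, 6.1°C/km): ΔT = -6.1 × 1.9 = -11.59°C → T = -7.89°C
4200 → 3200 m (dry descent, 10°C/km): ΔT = +10 × 1 = +10°C → T = 2.11°C

2.11°C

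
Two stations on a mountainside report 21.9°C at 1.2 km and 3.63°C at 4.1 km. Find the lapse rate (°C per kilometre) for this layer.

Γ = −ΔT/Δz = (21.9 − 3.63) / (4100 − 1200) m
  = 18.27°C / 2.9 km = 6.3°C/km

6.3°C/km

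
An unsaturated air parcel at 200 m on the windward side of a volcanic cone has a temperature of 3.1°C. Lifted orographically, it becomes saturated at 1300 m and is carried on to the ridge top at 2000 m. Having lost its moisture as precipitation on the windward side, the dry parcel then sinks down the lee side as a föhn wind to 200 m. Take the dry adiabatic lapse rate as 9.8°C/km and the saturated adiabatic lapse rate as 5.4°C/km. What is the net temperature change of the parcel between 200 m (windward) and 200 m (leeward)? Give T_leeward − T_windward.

200–1300 m, dry: Δz = 1.1 km ⇒ ΔT = -10.78°C; T = -7.68°C
1300–2000 m, saturated: Δz = 0.7 km ⇒ ΔT = -3.78°C; T = -11.46°C
2000–200 m, dry descent: Δz = 1.8 km ⇒ ΔT = +17.64°C; T = 6.18°C
Net change vs windward start: 6.18 − 3.1 = +3.08°C

+3.08°C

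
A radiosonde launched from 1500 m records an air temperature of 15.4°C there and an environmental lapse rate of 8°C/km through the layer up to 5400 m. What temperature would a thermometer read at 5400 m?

1500–5400 m, environmental: Δz = 3.9 km ⇒ ΔT = -31.2°C; T = -15.8°C

-15.8°C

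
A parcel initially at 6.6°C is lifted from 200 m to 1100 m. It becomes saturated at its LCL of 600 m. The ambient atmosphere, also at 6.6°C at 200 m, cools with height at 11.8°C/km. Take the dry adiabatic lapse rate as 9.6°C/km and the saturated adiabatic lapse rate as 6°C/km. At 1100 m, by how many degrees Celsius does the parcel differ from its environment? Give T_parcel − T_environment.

Parcel:
  Dry to 600 m: -9.6 × 0.4 km = -3.84°C, so T = 2.76°C.
  Saturated to 1100 m: -6 × 0.5 km = -3°C, so T = -0.24°C.
Environment:
  Environment to 1100 m: -11.8 × 0.9 km = -10.62°C, so T = -4.02°C.
T_parcel − T_env = -0.24 − (-4.02) = +3.78°C

+3.78°C (parcel warmer than environment)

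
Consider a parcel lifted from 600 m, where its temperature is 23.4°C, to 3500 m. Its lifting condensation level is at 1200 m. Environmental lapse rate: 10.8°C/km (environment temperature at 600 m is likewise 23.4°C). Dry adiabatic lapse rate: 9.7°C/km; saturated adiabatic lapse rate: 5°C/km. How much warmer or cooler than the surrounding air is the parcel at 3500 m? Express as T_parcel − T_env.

Parcel:
  From 600 m to 1200 m (dry): cools by 9.7 × 0.6 = 5.82°C, giving 17.58°C.
  From 1200 m to 3500 m (saturated): cools by 5 × 2.3 = 11.5°C, giving 6.08°C.
Environment:
  From 600 m to 3500 m (environment): cools by 10.8 × 2.9 = 31.32°C, giving -7.92°C.
T_parcel − T_env = 6.08 − (-7.92) = +14°C

+14°C (parcel warmer than environment)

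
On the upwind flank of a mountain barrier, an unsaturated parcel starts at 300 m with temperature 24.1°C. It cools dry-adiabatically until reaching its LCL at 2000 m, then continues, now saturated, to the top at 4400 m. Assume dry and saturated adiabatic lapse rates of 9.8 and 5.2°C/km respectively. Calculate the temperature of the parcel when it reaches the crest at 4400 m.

Dry to 2000 m: -9.8 × 1.7 km = -16.66°C, so T = 7.44°C.
Saturated to 4400 m: -5.2 × 2.4 km = -12.48°C, so T = -5.04°C.

-5.04°C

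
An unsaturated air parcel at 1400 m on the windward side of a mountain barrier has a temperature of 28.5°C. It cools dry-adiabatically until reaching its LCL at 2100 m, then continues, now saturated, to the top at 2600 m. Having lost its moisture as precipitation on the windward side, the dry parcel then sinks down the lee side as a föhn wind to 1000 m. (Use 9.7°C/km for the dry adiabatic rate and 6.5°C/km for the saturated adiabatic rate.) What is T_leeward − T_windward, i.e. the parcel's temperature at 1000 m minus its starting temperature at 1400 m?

+5.48°C

1400 → 2100 m (dry, 9.7°C/km): ΔT = -9.7 × 0.7 = -6.79°C → T = 21.71°C
2100 → 2600 m (saturated, 6.5°C/km): ΔT = -6.5 × 0.5 = -3.25°C → T = 18.46°C
2600 → 1000 m (dry descent, 9.7°C/km): ΔT = +9.7 × 1.6 = +15.52°C → T = 33.98°C
Net change vs windward start: 33.98 − 28.5 = +5.48°C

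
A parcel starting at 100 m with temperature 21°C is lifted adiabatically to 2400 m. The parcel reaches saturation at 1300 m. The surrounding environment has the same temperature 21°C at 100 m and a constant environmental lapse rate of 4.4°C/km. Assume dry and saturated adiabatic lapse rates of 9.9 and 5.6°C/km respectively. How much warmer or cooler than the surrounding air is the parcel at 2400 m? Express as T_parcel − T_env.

Parcel:
  From 100 m to 1300 m (dry): cools by 9.9 × 1.2 = 11.88°C, giving 9.12°C.
  From 1300 m to 2400 m (saturated): cools by 5.6 × 1.1 = 6.16°C, giving 2.96°C.
Environment:
  From 100 m to 2400 m (environment): cools by 4.4 × 2.3 = 10.12°C, giving 10.88°C.
T_parcel − T_env = 2.96 − 10.88 = -7.92°C

-7.92°C (parcel cooler than environment)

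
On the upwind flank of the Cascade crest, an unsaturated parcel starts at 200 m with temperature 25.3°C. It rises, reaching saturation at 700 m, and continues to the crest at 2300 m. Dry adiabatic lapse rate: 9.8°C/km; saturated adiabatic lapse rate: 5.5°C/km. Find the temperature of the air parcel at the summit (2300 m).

11.6°C

200 → 700 m (dry, 9.8°C/km): ΔT = -9.8 × 0.5 = -4.9°C → T = 20.4°C
700 → 2300 m (saturated, 5.5°C/km): ΔT = -5.5 × 1.6 = -8.8°C → T = 11.6°C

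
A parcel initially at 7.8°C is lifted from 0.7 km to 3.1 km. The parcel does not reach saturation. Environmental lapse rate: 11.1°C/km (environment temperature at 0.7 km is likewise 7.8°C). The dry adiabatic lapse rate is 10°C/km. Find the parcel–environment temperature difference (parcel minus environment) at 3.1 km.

Parcel:
  700 → 3100 m (dry, 10°C/km): ΔT = -10 × 2.4 = -24°C → T = -16.2°C
Environment:
  700 → 3100 m (environment, 11.1°C/km): ΔT = -11.1 × 2.4 = -26.64°C → T = -18.84°C
T_parcel − T_env = -16.2 − (-18.84) = +2.64°C

+2.64°C (parcel warmer than environment)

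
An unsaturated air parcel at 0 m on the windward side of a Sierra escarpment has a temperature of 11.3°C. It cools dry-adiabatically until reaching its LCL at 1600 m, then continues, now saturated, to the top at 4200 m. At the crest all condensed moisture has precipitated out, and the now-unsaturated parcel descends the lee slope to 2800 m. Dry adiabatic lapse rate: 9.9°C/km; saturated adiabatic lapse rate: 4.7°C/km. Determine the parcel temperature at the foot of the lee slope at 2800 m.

0 → 1600 m (dry, 9.9°C/km): ΔT = -9.9 × 1.6 = -15.84°C → T = -4.54°C
1600 → 4200 m (saturated, 4.7°C/km): ΔT = -4.7 × 2.6 = -12.22°C → T = -16.76°C
4200 → 2800 m (dry descent, 9.9°C/km): ΔT = +9.9 × 1.4 = +13.86°C → T = -2.9°C

-2.9°C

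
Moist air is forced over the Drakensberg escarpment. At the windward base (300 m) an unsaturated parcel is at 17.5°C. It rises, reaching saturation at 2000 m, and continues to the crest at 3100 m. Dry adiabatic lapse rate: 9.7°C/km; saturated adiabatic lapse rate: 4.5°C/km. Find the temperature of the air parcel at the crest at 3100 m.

-3.94°C

300–2000 m, dry: Δz = 1.7 km ⇒ ΔT = -16.49°C; T = 1.01°C
2000–3100 m, saturated: Δz = 1.1 km ⇒ ΔT = -4.95°C; T = -3.94°C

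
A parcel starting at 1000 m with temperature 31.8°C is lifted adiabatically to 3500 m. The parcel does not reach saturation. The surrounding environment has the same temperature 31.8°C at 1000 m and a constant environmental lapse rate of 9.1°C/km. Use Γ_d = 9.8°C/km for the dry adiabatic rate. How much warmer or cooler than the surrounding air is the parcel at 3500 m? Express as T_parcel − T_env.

-1.75°C (parcel cooler than environment)

Parcel:
  1000–3500 m, dry: Δz = 2.5 km ⇒ ΔT = -24.5°C; T = 7.3°C
Environment:
  1000–3500 m, environment: Δz = 2.5 km ⇒ ΔT = -22.75°C; T = 9.05°C
T_parcel − T_env = 7.3 − 9.05 = -1.75°C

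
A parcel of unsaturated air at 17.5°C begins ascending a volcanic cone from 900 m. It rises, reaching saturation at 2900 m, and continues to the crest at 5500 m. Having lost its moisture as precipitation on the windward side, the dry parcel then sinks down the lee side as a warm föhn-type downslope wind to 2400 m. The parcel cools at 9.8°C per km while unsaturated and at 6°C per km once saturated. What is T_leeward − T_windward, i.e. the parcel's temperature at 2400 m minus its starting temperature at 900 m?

-4.82°C

900–2900 m, dry: Δz = 2 km ⇒ ΔT = -19.6°C; T = -2.1°C
2900–5500 m, saturated: Δz = 2.6 km ⇒ ΔT = -15.6°C; T = -17.7°C
5500–2400 m, dry descent: Δz = 3.1 km ⇒ ΔT = +30.38°C; T = 12.68°C
Net change vs windward start: 12.68 − 17.5 = -4.82°C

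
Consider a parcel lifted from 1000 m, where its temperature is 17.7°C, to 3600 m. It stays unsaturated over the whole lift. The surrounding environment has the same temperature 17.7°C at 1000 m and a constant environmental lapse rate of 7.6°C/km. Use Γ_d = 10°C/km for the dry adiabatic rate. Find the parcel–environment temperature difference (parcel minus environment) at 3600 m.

-6.24°C (parcel cooler than environment)

Parcel:
  1000 → 3600 m (dry, 10°C/km): ΔT = -10 × 2.6 = -26°C → T = -8.3°C
Environment:
  1000 → 3600 m (environment, 7.6°C/km): ΔT = -7.6 × 2.6 = -19.76°C → T = -2.06°C
T_parcel − T_env = -8.3 − (-2.06) = -6.24°C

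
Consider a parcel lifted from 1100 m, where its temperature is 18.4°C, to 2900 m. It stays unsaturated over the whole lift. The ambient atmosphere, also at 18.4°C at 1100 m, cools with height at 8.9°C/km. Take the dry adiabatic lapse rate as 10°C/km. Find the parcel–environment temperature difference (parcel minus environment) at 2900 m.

Parcel:
  1100 → 2900 m (dry, 10°C/km): ΔT = -10 × 1.8 = -18°C → T = 0.4°C
Environment:
  1100 → 2900 m (environment, 8.9°C/km): ΔT = -8.9 × 1.8 = -16.02°C → T = 2.38°C
T_parcel − T_env = 0.4 − 2.38 = -1.98°C

-1.98°C (parcel cooler than environment)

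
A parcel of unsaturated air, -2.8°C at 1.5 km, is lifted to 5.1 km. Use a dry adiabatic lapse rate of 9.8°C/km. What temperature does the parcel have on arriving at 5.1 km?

-38.08°C

1500–5100 m, dry adiabatic: Δz = 3.6 km ⇒ ΔT = -35.28°C; T = -38.08°C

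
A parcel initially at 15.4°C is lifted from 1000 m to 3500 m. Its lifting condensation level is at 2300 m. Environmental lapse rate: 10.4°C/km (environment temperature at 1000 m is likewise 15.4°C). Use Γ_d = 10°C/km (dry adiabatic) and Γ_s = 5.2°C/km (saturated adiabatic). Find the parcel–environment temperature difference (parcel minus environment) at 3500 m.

Parcel:
  1000 → 2300 m (dry, 10°C/km): ΔT = -10 × 1.3 = -13°C → T = 2.4°C
  2300 → 3500 m (saturated, 5.2°C/km): ΔT = -5.2 × 1.2 = -6.24°C → T = -3.84°C
Environment:
  1000 → 3500 m (environment, 10.4°C/km): ΔT = -10.4 × 2.5 = -26°C → T = -10.6°C
T_parcel − T_env = -3.84 − (-10.6) = +6.76°C

+6.76°C (parcel warmer than environment)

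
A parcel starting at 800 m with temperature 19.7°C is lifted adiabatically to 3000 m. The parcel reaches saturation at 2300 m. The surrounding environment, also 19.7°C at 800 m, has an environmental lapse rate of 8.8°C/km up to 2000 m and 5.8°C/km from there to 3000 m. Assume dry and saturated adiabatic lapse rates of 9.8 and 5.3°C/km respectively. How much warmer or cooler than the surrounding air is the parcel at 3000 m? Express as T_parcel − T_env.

Parcel:
  800 → 2300 m (dry, 9.8°C/km): ΔT = -9.8 × 1.5 = -14.7°C → T = 5°C
  2300 → 3000 m (saturated, 5.3°C/km): ΔT = -5.3 × 0.7 = -3.71°C → T = 1.29°C
Environment:
  800 → 2000 m (environment, lower layer, 8.8°C/km): ΔT = -8.8 × 1.2 = -10.56°C → T = 9.14°C
  2000 → 3000 m (environment, upper layer, 5.8°C/km): ΔT = -5.8 × 1 = -5.8°C → T = 3.34°C
T_parcel − T_env = 1.29 − 3.34 = -2.05°C

-2.05°C (parcel cooler than environment)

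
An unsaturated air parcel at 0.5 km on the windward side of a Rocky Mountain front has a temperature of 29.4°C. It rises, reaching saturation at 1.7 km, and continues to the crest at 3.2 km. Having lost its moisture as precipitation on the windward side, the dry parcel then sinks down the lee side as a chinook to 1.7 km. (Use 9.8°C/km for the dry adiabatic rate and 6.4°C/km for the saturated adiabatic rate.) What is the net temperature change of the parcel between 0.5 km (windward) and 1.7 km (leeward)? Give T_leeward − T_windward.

500 → 1700 m (dry, 9.8°C/km): ΔT = -9.8 × 1.2 = -11.76°C → T = 17.64°C
1700 → 3200 m (saturated, 6.4°C/km): ΔT = -6.4 × 1.5 = -9.6°C → T = 8.04°C
3200 → 1700 m (dry descent, 9.8°C/km): ΔT = +9.8 × 1.5 = +14.7°C → T = 22.74°C
Net change vs windward start: 22.74 − 29.4 = -6.66°C

-6.66°C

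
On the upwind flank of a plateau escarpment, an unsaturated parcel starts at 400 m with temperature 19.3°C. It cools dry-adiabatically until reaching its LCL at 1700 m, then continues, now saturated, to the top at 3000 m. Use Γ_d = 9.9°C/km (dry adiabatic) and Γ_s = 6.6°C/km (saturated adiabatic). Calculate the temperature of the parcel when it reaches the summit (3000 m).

400–1700 m, dry: Δz = 1.3 km ⇒ ΔT = -12.87°C; T = 6.43°C
1700–3000 m, saturated: Δz = 1.3 km ⇒ ΔT = -8.58°C; T = -2.15°C

-2.15°C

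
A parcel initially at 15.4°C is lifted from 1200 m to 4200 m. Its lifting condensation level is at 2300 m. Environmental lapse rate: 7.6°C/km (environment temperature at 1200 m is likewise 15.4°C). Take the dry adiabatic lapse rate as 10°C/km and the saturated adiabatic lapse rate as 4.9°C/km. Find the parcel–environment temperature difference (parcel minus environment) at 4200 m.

Parcel:
  1200 → 2300 m (dry, 10°C/km): ΔT = -10 × 1.1 = -11°C → T = 4.4°C
  2300 → 4200 m (saturated, 4.9°C/km): ΔT = -4.9 × 1.9 = -9.31°C → T = -4.91°C
Environment:
  1200 → 4200 m (environment, 7.6°C/km): ΔT = -7.6 × 3 = -22.8°C → T = -7.4°C
T_parcel − T_env = -4.91 − (-7.4) = +2.49°C

+2.49°C (parcel warmer than environment)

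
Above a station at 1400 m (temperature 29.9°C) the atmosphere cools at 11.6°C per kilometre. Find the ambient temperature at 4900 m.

-10.7°C

1400–4900 m, environmental: Δz = 3.5 km ⇒ ΔT = -40.6°C; T = -10.7°C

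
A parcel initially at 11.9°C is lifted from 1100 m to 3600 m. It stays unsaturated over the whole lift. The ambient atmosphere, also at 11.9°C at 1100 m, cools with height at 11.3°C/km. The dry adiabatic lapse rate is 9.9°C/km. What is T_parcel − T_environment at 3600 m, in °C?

+3.5°C (parcel warmer than environment)

Parcel:
  1100–3600 m, dry: Δz = 2.5 km ⇒ ΔT = -24.75°C; T = -12.85°C
Environment:
  1100–3600 m, environment: Δz = 2.5 km ⇒ ΔT = -28.25°C; T = -16.35°C
T_parcel − T_env = -12.85 − (-16.35) = +3.5°C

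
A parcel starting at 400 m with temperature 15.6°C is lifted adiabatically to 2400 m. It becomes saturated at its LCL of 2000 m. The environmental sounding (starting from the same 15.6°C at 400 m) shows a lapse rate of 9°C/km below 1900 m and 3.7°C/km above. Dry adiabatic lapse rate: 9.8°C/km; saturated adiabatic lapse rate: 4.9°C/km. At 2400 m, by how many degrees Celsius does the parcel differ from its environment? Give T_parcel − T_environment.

-2.29°C (parcel cooler than environment)

Parcel:
  From 400 m to 2000 m (dry): cools by 9.8 × 1.6 = 15.68°C, giving -0.08°C.
  From 2000 m to 2400 m (saturated): cools by 4.9 × 0.4 = 1.96°C, giving -2.04°C.
Environment:
  From 400 m to 1900 m (environment, lower layer): cools by 9 × 1.5 = 13.5°C, giving 2.1°C.
  From 1900 m to 2400 m (environment, upper layer): cools by 3.7 × 0.5 = 1.85°C, giving 0.25°C.
T_parcel − T_env = -2.04 − 0.25 = -2.29°C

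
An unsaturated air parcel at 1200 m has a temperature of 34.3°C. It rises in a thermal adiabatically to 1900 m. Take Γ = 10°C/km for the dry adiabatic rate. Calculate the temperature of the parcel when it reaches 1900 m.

27.3°C

1200–1900 m, dry adiabatic: Δz = 0.7 km ⇒ ΔT = -7°C; T = 27.3°C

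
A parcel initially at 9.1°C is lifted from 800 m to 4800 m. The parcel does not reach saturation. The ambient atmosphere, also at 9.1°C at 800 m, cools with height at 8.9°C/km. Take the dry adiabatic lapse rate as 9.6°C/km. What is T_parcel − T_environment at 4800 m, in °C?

Parcel:
  Dry to 4800 m: -9.6 × 4 km = -38.4°C, so T = -29.3°C.
Environment:
  Environment to 4800 m: -8.9 × 4 km = -35.6°C, so T = -26.5°C.
T_parcel − T_env = -29.3 − (-26.5) = -2.8°C

-2.8°C (parcel cooler than environment)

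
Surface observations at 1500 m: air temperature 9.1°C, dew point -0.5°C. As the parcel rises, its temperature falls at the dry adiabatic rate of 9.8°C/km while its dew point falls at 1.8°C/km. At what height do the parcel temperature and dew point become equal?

T and T_d converge at 9.8 − 1.8 = 8°C per km
Height above start = (9.1 − (-0.5)) / 8 = 1.2 km
LCL altitude = 1500 m + 1200 m = 2700 m

2700 m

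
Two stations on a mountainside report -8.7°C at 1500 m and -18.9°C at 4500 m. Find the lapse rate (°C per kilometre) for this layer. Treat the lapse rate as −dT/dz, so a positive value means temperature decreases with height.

Γ = −ΔT/Δz = (-8.7 − (-18.9)) / (4500 − 1500) m
  = 10.2°C / 3 km = 3.4°C/km

3.4°C/km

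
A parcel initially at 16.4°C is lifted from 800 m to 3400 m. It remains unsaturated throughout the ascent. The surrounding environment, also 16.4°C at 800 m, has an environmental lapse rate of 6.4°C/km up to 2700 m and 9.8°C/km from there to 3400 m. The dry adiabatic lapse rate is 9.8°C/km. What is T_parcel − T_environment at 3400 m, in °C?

Parcel:
  800 → 3400 m (dry, 9.8°C/km): ΔT = -9.8 × 2.6 = -25.48°C → T = -9.08°C
Environment:
  800 → 2700 m (environment, lower layer, 6.4°C/km): ΔT = -6.4 × 1.9 = -12.16°C → T = 4.24°C
  2700 → 3400 m (environment, upper layer, 9.8°C/km): ΔT = -9.8 × 0.7 = -6.86°C → T = -2.62°C
T_parcel − T_env = -9.08 − (-2.62) = -6.46°C

-6.46°C (parcel cooler than environment)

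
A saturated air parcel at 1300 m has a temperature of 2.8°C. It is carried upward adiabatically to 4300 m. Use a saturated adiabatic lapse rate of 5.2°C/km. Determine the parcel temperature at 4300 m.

-12.8°C

From 1300 m to 4300 m (saturated adiabatic): cools by 5.2 × 3 = 15.6°C, giving -12.8°C.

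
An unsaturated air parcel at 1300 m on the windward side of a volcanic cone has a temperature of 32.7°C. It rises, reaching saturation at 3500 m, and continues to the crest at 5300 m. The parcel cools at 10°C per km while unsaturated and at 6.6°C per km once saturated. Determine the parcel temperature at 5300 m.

-1.18°C

From 1300 m to 3500 m (dry): cools by 10 × 2.2 = 22°C, giving 10.7°C.
From 3500 m to 5300 m (saturated): cools by 6.6 × 1.8 = 11.88°C, giving -1.18°C.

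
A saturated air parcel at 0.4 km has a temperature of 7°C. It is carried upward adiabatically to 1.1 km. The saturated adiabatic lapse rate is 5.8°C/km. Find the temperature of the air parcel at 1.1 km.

2.94°C

400–1100 m, saturated adiabatic: Δz = 0.7 km ⇒ ΔT = -4.06°C; T = 2.94°C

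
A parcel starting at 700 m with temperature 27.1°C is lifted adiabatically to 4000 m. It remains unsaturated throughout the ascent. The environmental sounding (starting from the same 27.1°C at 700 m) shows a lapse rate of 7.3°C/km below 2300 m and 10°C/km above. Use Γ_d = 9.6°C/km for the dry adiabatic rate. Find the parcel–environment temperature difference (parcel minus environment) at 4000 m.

-3°C (parcel cooler than environment)

Parcel:
  700–4000 m, dry: Δz = 3.3 km ⇒ ΔT = -31.68°C; T = -4.58°C
Environment:
  700–2300 m, environment, lower layer: Δz = 1.6 km ⇒ ΔT = -11.68°C; T = 15.42°C
  2300–4000 m, environment, upper layer: Δz = 1.7 km ⇒ ΔT = -17°C; T = -1.58°C
T_parcel − T_env = -4.58 − (-1.58) = -3°C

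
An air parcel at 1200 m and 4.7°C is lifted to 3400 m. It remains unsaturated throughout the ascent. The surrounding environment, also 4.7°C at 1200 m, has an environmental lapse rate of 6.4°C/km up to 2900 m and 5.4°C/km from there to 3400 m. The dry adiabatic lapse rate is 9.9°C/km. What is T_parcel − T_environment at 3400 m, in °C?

Parcel:
  Dry to 3400 m: -9.9 × 2.2 km = -21.78°C, so T = -17.08°C.
Environment:
  Environment, lower layer to 2900 m: -6.4 × 1.7 km = -10.88°C, so T = -6.18°C.
  Environment, upper layer to 3400 m: -5.4 × 0.5 km = -2.7°C, so T = -8.88°C.
T_parcel − T_env = -17.08 − (-8.88) = -8.2°C

-8.2°C (parcel cooler than environment)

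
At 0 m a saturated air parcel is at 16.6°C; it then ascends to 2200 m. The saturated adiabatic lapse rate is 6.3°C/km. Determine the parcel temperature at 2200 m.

0 → 2200 m (saturated adiabatic, 6.3°C/km): ΔT = -6.3 × 2.2 = -13.86°C → T = 2.74°C

2.74°C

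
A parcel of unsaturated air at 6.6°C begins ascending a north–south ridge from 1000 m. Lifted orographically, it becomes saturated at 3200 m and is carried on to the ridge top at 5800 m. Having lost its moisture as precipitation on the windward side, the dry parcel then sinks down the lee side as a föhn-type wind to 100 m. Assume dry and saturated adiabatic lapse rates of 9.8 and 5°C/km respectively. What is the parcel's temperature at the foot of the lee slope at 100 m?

Dry to 3200 m: -9.8 × 2.2 km = -21.56°C, so T = -14.96°C.
Saturated to 5800 m: -5 × 2.6 km = -13°C, so T = -27.96°C.
Dry descent to 100 m: +9.8 × 5.7 km = +55.86°C, so T = 27.9°C.

27.9°C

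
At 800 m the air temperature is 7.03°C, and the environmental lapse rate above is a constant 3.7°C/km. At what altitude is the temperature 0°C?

2700 m

Height above start = (7.03 − 0) / 3.7 = 1.9 km
Altitude = 800 m + 1900 m = 2700 m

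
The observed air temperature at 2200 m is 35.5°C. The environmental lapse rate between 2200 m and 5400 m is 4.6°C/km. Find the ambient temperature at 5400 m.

2200–5400 m, environmental: Δz = 3.2 km ⇒ ΔT = -14.72°C; T = 20.78°C

20.78°C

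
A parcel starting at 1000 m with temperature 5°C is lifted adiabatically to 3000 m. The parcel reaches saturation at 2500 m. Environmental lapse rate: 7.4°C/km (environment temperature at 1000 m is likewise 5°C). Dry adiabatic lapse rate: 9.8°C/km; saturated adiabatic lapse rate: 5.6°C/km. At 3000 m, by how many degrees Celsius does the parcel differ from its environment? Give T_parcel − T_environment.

-2.7°C (parcel cooler than environment)

Parcel:
  From 1000 m to 2500 m (dry): cools by 9.8 × 1.5 = 14.7°C, giving -9.7°C.
  From 2500 m to 3000 m (saturated): cools by 5.6 × 0.5 = 2.8°C, giving -12.5°C.
Environment:
  From 1000 m to 3000 m (environment): cools by 7.4 × 2 = 14.8°C, giving -9.8°C.
T_parcel − T_env = -12.5 − (-9.8) = -2.7°C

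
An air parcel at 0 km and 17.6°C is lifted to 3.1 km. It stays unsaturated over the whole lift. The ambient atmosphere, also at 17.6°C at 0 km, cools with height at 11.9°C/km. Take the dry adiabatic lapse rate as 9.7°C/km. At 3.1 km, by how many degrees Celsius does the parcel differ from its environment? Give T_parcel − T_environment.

+6.82°C (parcel warmer than environment)

Parcel:
  0 → 3100 m (dry, 9.7°C/km): ΔT = -9.7 × 3.1 = -30.07°C → T = -12.47°C
Environment:
  0 → 3100 m (environment, 11.9°C/km): ΔT = -11.9 × 3.1 = -36.89°C → T = -19.29°C
T_parcel − T_env = -12.47 − (-19.29) = +6.82°C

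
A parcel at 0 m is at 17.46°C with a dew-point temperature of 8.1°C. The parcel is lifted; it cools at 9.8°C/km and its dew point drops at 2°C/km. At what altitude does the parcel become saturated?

1200 m

T and T_d converge at 9.8 − 2 = 7.8°C per km
Height above start = (17.46 − 8.1) / 7.8 = 1.2 km
LCL altitude = 0 m + 1200 m = 1200 m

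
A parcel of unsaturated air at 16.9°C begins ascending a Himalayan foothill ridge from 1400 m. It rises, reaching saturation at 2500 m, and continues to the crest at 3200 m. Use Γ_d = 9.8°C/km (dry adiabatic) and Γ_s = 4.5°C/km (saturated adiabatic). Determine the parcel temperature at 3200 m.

2.97°C

Dry to 2500 m: -9.8 × 1.1 km = -10.78°C, so T = 6.12°C.
Saturated to 3200 m: -4.5 × 0.7 km = -3.15°C, so T = 2.97°C.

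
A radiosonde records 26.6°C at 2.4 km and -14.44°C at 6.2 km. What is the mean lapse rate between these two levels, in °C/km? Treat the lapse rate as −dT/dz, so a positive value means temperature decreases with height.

10.8°C/km

Γ = −ΔT/Δz = (26.6 − (-14.44)) / (6200 − 2400) m
  = 41.04°C / 3.8 km = 10.8°C/km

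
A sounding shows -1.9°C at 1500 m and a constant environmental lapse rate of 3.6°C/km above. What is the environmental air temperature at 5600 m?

Environmental to 5600 m: -3.6 × 4.1 km = -14.76°C, so T = -16.66°C.

-16.66°C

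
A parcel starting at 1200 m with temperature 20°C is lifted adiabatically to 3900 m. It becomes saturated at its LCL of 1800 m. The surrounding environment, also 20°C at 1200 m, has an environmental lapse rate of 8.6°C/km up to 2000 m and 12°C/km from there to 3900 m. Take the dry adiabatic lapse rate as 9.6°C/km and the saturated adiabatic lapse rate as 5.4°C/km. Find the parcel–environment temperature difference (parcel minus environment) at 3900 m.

+12.58°C (parcel warmer than environment)

Parcel:
  Dry to 1800 m: -9.6 × 0.6 km = -5.76°C, so T = 14.24°C.
  Saturated to 3900 m: -5.4 × 2.1 km = -11.34°C, so T = 2.9°C.
Environment:
  Environment, lower layer to 2000 m: -8.6 × 0.8 km = -6.88°C, so T = 13.12°C.
  Environment, upper layer to 3900 m: -12 × 1.9 km = -22.8°C, so T = -9.68°C.
T_parcel − T_env = 2.9 − (-9.68) = +12.58°C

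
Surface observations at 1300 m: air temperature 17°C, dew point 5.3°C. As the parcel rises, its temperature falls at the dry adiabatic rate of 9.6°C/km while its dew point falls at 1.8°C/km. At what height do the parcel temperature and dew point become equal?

T and T_d converge at 9.6 − 1.8 = 7.8°C per km
Height above start = (17 − 5.3) / 7.8 = 1.5 km
LCL altitude = 1300 m + 1500 m = 2800 m

2800 m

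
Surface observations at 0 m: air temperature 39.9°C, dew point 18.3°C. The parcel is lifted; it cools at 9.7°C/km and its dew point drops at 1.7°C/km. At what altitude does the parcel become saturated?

2700 m

T and T_d converge at 9.7 − 1.7 = 8°C per km
Height above start = (39.9 − 18.3) / 8 = 2.7 km
LCL altitude = 0 m + 2700 m = 2700 m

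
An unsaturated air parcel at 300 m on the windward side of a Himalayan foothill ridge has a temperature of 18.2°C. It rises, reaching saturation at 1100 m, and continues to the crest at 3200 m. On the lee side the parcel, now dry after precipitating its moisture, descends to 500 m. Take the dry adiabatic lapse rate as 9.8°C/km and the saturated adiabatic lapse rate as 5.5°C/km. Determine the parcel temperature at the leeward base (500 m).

25.27°C

From 300 m to 1100 m (dry): cools by 9.8 × 0.8 = 7.84°C, giving 10.36°C.
From 1100 m to 3200 m (saturated): cools by 5.5 × 2.1 = 11.55°C, giving -1.19°C.
From 3200 m to 500 m (dry descent): warms by 9.8 × 2.7 = 26.46°C, giving 25.27°C.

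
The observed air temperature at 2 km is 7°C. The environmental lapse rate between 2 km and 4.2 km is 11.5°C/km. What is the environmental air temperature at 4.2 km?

From 2000 m to 4200 m (environmental): cools by 11.5 × 2.2 = 25.3°C, giving -18.3°C.

-18.3°C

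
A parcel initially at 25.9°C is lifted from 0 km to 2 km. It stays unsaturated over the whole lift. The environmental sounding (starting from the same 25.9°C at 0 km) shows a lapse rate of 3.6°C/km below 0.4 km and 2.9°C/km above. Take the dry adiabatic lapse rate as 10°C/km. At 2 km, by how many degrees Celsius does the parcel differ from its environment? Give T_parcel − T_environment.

-13.92°C (parcel cooler than environment)

Parcel:
  0–2000 m, dry: Δz = 2 km ⇒ ΔT = -20°C; T = 5.9°C
Environment:
  0–400 m, environment, lower layer: Δz = 0.4 km ⇒ ΔT = -1.44°C; T = 24.46°C
  400–2000 m, environment, upper layer: Δz = 1.6 km ⇒ ΔT = -4.64°C; T = 19.82°C
T_parcel − T_env = 5.9 − 19.82 = -13.92°C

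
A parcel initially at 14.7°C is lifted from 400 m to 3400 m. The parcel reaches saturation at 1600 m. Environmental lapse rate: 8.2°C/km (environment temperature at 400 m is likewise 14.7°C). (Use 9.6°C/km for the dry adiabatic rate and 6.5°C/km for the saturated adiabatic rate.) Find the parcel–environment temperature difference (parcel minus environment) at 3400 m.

+1.38°C (parcel warmer than environment)

Parcel:
  400–1600 m, dry: Δz = 1.2 km ⇒ ΔT = -11.52°C; T = 3.18°C
  1600–3400 m, saturated: Δz = 1.8 km ⇒ ΔT = -11.7°C; T = -8.52°C
Environment:
  400–3400 m, environment: Δz = 3 km ⇒ ΔT = -24.6°C; T = -9.9°C
T_parcel − T_env = -8.52 − (-9.9) = +1.38°C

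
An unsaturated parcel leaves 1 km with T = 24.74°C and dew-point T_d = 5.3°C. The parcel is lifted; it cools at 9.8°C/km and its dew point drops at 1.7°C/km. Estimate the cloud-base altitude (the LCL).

T and T_d converge at 9.8 − 1.7 = 8.1°C per km
Height above start = (24.74 − 5.3) / 8.1 = 2.4 km
LCL altitude = 1000 m + 2400 m = 3400 m

3.4 km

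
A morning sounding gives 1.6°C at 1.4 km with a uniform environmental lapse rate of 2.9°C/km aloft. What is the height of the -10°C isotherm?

Height above start = (1.6 − (-10)) / 2.9 = 4 km
Altitude = 1400 m + 4000 m = 5400 m

5.4 km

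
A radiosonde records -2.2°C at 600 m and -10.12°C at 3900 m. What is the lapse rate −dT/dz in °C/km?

2.4°C/km

Γ = −ΔT/Δz = (-2.2 − (-10.12)) / (3900 − 600) m
  = 7.92°C / 3.3 km = 2.4°C/km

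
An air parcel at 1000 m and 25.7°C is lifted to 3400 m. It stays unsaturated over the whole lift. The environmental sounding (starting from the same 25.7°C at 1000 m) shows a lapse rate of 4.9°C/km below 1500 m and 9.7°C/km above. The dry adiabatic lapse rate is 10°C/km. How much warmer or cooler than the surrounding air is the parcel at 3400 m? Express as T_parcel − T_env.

-3.12°C (parcel cooler than environment)

Parcel:
  1000 → 3400 m (dry, 10°C/km): ΔT = -10 × 2.4 = -24°C → T = 1.7°C
Environment:
  1000 → 1500 m (environment, lower layer, 4.9°C/km): ΔT = -4.9 × 0.5 = -2.45°C → T = 23.25°C
  1500 → 3400 m (environment, upper layer, 9.7°C/km): ΔT = -9.7 × 1.9 = -18.43°C → T = 4.82°C
T_parcel − T_env = 1.7 − 4.82 = -3.12°C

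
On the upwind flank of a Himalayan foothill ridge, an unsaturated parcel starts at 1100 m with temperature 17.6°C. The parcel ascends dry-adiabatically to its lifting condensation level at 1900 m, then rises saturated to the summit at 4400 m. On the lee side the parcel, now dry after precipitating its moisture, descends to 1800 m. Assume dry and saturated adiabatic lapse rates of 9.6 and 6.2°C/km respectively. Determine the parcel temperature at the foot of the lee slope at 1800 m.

1100 → 1900 m (dry, 9.6°C/km): ΔT = -9.6 × 0.8 = -7.68°C → T = 9.92°C
1900 → 4400 m (saturated, 6.2°C/km): ΔT = -6.2 × 2.5 = -15.5°C → T = -5.58°C
4400 → 1800 m (dry descent, 9.6°C/km): ΔT = +9.6 × 2.6 = +24.96°C → T = 19.38°C

19.38°C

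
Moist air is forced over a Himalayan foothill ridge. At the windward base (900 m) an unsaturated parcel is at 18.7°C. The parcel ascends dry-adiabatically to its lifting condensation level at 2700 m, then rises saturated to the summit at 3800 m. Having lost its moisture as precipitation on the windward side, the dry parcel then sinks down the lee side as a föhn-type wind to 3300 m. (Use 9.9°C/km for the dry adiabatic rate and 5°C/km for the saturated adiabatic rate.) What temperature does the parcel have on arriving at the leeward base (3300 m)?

0.33°C

From 900 m to 2700 m (dry): cools by 9.9 × 1.8 = 17.82°C, giving 0.88°C.
From 2700 m to 3800 m (saturated): cools by 5 × 1.1 = 5.5°C, giving -4.62°C.
From 3800 m to 3300 m (dry descent): warms by 9.9 × 0.5 = 4.95°C, giving 0.33°C.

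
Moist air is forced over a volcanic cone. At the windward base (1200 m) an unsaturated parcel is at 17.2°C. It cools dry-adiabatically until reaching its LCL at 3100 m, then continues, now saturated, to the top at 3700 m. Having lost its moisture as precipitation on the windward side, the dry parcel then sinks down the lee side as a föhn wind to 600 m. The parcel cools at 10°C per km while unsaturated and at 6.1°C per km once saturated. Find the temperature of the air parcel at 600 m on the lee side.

1200–3100 m, dry: Δz = 1.9 km ⇒ ΔT = -19°C; T = -1.8°C
3100–3700 m, saturated: Δz = 0.6 km ⇒ ΔT = -3.66°C; T = -5.46°C
3700–600 m, dry descent: Δz = 3.1 km ⇒ ΔT = +31°C; T = 25.54°C

25.54°C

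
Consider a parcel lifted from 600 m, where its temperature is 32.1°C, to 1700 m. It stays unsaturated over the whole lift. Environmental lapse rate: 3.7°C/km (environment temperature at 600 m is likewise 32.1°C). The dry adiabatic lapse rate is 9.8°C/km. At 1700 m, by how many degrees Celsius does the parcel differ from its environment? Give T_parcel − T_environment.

Parcel:
  From 600 m to 1700 m (dry): cools by 9.8 × 1.1 = 10.78°C, giving 21.32°C.
Environment:
  From 600 m to 1700 m (environment): cools by 3.7 × 1.1 = 4.07°C, giving 28.03°C.
T_parcel − T_env = 21.32 − 28.03 = -6.71°C

-6.71°C (parcel cooler than environment)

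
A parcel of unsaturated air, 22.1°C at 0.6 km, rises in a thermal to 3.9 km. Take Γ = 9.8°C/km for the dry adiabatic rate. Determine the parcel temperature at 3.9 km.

From 600 m to 3900 m (dry adiabatic): cools by 9.8 × 3.3 = 32.34°C, giving -10.24°C.

-10.24°C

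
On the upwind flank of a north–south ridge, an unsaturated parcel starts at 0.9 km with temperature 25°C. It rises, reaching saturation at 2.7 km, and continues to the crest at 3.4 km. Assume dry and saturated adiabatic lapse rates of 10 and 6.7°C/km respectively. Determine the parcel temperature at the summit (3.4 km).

2.31°C

900–2700 m, dry: Δz = 1.8 km ⇒ ΔT = -18°C; T = 7°C
2700–3400 m, saturated: Δz = 0.7 km ⇒ ΔT = -4.69°C; T = 2.31°C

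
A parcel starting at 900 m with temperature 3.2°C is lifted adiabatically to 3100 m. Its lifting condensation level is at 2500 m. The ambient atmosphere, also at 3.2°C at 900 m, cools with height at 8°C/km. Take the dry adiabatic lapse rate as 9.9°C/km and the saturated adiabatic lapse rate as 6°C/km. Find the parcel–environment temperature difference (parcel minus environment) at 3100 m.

-1.84°C (parcel cooler than environment)

Parcel:
  900–2500 m, dry: Δz = 1.6 km ⇒ ΔT = -15.84°C; T = -12.64°C
  2500–3100 m, saturated: Δz = 0.6 km ⇒ ΔT = -3.6°C; T = -16.24°C
Environment:
  900–3100 m, environment: Δz = 2.2 km ⇒ ΔT = -17.6°C; T = -14.4°C
T_parcel − T_env = -16.24 − (-14.4) = -1.84°C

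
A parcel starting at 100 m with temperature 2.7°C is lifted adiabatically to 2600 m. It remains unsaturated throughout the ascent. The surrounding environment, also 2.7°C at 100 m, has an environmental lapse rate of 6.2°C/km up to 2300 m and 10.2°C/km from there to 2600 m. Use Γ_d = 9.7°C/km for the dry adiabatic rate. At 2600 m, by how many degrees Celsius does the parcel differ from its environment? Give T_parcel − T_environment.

-7.55°C (parcel cooler than environment)

Parcel:
  100–2600 m, dry: Δz = 2.5 km ⇒ ΔT = -24.25°C; T = -21.55°C
Environment:
  100–2300 m, environment, lower layer: Δz = 2.2 km ⇒ ΔT = -13.64°C; T = -10.94°C
  2300–2600 m, environment, upper layer: Δz = 0.3 km ⇒ ΔT = -3.06°C; T = -14°C
T_parcel − T_env = -21.55 − (-14) = -7.55°C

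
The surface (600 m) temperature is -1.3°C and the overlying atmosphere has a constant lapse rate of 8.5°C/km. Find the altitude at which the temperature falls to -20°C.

2800 m

Height above start = (-1.3 − (-20)) / 8.5 = 2.2 km
Altitude = 600 m + 2200 m = 2800 m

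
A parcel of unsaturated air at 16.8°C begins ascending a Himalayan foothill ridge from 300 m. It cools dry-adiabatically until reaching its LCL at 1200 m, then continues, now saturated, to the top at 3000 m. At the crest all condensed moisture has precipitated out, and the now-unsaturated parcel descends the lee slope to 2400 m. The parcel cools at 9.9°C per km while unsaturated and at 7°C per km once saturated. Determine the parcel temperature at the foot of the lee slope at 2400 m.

Dry to 1200 m: -9.9 × 0.9 km = -8.91°C, so T = 7.89°C.
Saturated to 3000 m: -7 × 1.8 km = -12.6°C, so T = -4.71°C.
Dry descent to 2400 m: +9.9 × 0.6 km = +5.94°C, so T = 1.23°C.

1.23°C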